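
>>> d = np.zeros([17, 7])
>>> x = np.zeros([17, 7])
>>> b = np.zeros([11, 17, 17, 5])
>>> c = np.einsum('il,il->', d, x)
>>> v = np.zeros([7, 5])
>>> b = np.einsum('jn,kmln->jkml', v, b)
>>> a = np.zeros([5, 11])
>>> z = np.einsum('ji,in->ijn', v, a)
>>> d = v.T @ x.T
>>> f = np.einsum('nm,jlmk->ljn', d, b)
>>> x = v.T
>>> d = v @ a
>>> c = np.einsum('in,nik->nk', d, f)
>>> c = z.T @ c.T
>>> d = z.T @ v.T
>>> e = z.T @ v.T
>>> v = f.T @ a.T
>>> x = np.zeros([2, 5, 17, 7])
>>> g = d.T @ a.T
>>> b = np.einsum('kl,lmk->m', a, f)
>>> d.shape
(11, 7, 7)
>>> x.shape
(2, 5, 17, 7)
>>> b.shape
(7,)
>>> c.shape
(11, 7, 11)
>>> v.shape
(5, 7, 5)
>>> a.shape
(5, 11)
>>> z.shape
(5, 7, 11)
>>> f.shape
(11, 7, 5)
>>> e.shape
(11, 7, 7)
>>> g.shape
(7, 7, 5)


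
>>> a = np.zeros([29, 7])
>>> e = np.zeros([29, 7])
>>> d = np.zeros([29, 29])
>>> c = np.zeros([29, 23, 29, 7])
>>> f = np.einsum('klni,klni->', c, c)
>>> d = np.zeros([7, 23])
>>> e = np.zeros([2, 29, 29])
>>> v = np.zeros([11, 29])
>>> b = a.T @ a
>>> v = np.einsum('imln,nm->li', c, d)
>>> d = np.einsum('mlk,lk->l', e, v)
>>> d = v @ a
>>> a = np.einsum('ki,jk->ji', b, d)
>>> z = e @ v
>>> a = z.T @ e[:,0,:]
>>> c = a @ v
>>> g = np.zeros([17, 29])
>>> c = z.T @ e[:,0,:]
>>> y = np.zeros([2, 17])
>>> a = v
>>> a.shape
(29, 29)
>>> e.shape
(2, 29, 29)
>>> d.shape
(29, 7)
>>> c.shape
(29, 29, 29)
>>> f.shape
()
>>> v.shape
(29, 29)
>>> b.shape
(7, 7)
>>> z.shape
(2, 29, 29)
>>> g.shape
(17, 29)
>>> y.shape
(2, 17)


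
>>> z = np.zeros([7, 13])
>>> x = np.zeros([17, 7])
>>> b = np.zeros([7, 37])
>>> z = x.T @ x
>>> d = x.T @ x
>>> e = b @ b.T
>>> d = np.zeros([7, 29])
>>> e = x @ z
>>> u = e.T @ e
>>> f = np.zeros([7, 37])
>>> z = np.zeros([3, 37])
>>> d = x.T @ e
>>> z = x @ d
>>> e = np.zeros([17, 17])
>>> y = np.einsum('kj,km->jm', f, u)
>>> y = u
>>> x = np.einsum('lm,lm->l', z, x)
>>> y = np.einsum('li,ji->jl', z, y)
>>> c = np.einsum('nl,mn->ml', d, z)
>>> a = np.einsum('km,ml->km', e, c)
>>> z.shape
(17, 7)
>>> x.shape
(17,)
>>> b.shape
(7, 37)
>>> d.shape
(7, 7)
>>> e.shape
(17, 17)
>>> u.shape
(7, 7)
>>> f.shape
(7, 37)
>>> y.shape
(7, 17)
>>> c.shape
(17, 7)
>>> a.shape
(17, 17)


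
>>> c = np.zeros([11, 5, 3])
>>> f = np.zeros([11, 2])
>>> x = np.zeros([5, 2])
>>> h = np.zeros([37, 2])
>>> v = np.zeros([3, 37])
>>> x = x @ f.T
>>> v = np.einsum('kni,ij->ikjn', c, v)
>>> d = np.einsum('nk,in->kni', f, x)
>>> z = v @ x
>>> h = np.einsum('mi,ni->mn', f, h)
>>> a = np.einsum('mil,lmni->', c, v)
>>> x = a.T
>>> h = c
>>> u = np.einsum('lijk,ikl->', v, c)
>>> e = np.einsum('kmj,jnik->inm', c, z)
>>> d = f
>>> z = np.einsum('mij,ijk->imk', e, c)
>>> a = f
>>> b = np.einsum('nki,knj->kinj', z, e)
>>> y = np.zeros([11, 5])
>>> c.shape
(11, 5, 3)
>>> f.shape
(11, 2)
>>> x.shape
()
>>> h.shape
(11, 5, 3)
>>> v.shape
(3, 11, 37, 5)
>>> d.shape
(11, 2)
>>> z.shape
(11, 37, 3)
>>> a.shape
(11, 2)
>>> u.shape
()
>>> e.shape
(37, 11, 5)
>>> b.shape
(37, 3, 11, 5)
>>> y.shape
(11, 5)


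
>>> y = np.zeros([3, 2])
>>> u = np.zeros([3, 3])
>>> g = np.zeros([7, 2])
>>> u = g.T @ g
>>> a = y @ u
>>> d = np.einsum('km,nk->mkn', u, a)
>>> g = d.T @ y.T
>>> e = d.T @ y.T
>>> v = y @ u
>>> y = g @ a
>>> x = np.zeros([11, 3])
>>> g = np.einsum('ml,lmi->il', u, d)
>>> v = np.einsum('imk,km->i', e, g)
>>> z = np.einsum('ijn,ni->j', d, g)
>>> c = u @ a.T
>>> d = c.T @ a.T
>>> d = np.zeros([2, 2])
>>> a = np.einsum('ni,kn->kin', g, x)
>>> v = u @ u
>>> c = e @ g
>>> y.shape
(3, 2, 2)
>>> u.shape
(2, 2)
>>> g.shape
(3, 2)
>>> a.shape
(11, 2, 3)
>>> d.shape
(2, 2)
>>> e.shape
(3, 2, 3)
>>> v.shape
(2, 2)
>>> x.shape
(11, 3)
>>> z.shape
(2,)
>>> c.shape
(3, 2, 2)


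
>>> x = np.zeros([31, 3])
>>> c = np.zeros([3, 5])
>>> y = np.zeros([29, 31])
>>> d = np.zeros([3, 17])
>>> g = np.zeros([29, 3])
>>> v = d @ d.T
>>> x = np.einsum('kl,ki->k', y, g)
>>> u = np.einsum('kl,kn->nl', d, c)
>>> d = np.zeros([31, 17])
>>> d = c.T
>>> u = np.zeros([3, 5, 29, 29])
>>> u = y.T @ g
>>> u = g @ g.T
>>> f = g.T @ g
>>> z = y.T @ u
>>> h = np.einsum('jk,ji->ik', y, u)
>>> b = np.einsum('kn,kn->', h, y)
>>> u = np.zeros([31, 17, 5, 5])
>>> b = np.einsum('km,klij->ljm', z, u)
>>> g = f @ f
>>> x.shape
(29,)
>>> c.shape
(3, 5)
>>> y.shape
(29, 31)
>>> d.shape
(5, 3)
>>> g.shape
(3, 3)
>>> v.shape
(3, 3)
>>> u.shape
(31, 17, 5, 5)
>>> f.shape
(3, 3)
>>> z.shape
(31, 29)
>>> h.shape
(29, 31)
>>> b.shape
(17, 5, 29)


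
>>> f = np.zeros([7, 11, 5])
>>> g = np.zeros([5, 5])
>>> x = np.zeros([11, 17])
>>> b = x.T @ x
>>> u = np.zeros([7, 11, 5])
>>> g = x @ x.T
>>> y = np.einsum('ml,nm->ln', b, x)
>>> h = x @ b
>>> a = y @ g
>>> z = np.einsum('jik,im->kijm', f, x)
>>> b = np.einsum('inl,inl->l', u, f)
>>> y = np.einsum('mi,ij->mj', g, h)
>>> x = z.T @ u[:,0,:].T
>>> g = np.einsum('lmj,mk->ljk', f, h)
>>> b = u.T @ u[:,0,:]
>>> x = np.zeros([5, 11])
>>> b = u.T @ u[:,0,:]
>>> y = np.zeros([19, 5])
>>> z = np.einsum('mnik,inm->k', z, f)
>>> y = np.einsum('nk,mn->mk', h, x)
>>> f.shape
(7, 11, 5)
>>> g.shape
(7, 5, 17)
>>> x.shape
(5, 11)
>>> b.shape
(5, 11, 5)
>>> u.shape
(7, 11, 5)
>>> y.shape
(5, 17)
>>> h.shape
(11, 17)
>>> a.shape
(17, 11)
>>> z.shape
(17,)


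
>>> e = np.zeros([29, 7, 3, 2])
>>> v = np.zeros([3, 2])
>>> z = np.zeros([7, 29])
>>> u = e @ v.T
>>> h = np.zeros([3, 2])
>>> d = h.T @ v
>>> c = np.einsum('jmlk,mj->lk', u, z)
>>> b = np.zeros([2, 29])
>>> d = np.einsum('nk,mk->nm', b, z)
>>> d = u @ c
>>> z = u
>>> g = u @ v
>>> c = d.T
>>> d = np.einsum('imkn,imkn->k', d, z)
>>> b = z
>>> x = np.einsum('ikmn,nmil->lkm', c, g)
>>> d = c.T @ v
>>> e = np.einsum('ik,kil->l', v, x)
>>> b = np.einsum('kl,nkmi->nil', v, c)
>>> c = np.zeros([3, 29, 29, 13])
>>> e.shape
(7,)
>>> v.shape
(3, 2)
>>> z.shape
(29, 7, 3, 3)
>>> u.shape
(29, 7, 3, 3)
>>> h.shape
(3, 2)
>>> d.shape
(29, 7, 3, 2)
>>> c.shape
(3, 29, 29, 13)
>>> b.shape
(3, 29, 2)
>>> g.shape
(29, 7, 3, 2)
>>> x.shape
(2, 3, 7)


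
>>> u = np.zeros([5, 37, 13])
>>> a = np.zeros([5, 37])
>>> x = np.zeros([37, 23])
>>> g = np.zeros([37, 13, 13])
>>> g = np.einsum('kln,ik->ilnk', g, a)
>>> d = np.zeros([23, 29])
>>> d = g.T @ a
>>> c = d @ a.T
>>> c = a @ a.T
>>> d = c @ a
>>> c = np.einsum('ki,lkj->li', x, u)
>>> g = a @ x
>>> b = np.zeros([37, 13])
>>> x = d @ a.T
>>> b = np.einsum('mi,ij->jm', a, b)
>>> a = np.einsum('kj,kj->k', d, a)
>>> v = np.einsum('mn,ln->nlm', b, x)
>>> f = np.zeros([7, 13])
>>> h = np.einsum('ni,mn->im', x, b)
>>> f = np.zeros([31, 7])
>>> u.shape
(5, 37, 13)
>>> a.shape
(5,)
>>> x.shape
(5, 5)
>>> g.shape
(5, 23)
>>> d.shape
(5, 37)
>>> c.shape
(5, 23)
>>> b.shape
(13, 5)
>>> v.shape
(5, 5, 13)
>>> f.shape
(31, 7)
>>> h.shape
(5, 13)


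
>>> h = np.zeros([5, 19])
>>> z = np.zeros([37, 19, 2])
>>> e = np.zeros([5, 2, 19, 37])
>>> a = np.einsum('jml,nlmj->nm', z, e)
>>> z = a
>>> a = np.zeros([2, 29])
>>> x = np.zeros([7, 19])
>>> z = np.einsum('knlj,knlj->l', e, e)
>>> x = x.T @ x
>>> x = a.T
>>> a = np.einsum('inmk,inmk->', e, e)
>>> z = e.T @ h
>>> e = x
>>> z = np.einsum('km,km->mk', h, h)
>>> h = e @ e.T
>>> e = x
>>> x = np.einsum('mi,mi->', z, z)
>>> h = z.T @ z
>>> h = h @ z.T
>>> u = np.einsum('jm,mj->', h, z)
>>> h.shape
(5, 19)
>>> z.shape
(19, 5)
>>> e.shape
(29, 2)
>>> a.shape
()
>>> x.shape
()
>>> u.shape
()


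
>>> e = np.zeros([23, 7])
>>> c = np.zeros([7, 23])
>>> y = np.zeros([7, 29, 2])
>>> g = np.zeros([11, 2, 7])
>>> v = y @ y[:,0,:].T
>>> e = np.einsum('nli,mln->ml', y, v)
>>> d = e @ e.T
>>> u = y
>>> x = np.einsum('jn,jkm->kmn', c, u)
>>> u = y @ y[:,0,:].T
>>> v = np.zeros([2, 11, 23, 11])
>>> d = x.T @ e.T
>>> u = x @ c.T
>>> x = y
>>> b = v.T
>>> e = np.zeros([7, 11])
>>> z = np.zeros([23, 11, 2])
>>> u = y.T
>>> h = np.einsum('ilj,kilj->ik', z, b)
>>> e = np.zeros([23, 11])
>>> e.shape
(23, 11)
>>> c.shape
(7, 23)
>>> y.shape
(7, 29, 2)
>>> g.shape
(11, 2, 7)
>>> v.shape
(2, 11, 23, 11)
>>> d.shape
(23, 2, 7)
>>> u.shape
(2, 29, 7)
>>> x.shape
(7, 29, 2)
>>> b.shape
(11, 23, 11, 2)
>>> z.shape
(23, 11, 2)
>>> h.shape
(23, 11)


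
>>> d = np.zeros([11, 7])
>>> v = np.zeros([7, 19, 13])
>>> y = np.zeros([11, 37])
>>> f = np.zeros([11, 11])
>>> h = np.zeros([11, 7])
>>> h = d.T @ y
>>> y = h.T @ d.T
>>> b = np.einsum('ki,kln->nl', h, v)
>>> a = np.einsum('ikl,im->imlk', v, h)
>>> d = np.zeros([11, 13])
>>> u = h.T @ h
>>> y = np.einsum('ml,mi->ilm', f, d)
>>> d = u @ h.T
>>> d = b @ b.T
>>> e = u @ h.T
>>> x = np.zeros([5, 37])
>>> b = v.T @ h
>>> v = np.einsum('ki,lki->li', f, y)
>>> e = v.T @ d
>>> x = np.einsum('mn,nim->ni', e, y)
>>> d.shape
(13, 13)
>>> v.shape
(13, 11)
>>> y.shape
(13, 11, 11)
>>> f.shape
(11, 11)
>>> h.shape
(7, 37)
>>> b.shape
(13, 19, 37)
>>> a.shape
(7, 37, 13, 19)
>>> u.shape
(37, 37)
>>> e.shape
(11, 13)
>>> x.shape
(13, 11)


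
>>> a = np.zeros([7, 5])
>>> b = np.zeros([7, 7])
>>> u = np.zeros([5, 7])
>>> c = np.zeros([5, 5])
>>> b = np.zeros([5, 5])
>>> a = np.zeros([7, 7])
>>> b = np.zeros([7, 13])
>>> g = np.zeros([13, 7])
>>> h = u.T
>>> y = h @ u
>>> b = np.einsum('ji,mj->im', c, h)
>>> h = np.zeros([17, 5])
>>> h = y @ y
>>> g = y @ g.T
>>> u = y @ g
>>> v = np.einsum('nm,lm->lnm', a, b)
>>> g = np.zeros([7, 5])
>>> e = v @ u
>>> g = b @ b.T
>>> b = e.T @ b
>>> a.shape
(7, 7)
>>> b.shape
(13, 7, 7)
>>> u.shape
(7, 13)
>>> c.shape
(5, 5)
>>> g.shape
(5, 5)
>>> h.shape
(7, 7)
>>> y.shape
(7, 7)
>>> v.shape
(5, 7, 7)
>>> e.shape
(5, 7, 13)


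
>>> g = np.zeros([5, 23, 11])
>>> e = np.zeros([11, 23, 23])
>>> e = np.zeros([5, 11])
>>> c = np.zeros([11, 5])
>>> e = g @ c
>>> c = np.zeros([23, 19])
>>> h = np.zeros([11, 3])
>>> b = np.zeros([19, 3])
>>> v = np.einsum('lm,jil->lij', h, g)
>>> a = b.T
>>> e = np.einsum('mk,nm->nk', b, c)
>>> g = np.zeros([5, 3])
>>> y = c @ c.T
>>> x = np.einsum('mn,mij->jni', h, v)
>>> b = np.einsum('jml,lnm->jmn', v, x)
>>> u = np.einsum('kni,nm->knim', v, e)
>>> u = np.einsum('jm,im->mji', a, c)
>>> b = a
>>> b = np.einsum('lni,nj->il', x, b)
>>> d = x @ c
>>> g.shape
(5, 3)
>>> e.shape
(23, 3)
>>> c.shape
(23, 19)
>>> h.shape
(11, 3)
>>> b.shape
(23, 5)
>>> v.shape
(11, 23, 5)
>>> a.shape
(3, 19)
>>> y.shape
(23, 23)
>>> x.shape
(5, 3, 23)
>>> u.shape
(19, 3, 23)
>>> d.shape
(5, 3, 19)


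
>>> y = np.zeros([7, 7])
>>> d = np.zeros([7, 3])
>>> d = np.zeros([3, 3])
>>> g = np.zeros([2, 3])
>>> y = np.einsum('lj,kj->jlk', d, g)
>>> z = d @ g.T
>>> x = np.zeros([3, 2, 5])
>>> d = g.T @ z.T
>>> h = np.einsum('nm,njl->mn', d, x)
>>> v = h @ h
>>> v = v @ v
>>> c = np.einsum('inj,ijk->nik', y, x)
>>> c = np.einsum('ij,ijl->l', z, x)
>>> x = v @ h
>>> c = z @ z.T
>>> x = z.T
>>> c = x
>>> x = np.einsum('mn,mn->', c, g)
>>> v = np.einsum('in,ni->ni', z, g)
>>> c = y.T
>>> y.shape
(3, 3, 2)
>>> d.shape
(3, 3)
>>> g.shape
(2, 3)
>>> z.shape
(3, 2)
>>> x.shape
()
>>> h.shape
(3, 3)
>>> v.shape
(2, 3)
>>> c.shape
(2, 3, 3)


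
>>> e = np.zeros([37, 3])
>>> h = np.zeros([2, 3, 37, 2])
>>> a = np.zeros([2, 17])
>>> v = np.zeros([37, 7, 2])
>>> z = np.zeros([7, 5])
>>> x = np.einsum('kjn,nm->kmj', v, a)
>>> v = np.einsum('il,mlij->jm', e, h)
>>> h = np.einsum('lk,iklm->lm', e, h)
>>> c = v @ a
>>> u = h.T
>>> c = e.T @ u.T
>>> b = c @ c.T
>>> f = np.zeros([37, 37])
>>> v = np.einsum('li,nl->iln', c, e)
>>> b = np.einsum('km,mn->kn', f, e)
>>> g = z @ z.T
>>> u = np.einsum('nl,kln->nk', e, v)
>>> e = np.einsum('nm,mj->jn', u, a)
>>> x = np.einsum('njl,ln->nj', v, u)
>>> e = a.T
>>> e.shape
(17, 2)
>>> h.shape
(37, 2)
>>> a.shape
(2, 17)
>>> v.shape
(2, 3, 37)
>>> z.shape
(7, 5)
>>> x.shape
(2, 3)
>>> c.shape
(3, 2)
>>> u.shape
(37, 2)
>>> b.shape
(37, 3)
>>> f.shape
(37, 37)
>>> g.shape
(7, 7)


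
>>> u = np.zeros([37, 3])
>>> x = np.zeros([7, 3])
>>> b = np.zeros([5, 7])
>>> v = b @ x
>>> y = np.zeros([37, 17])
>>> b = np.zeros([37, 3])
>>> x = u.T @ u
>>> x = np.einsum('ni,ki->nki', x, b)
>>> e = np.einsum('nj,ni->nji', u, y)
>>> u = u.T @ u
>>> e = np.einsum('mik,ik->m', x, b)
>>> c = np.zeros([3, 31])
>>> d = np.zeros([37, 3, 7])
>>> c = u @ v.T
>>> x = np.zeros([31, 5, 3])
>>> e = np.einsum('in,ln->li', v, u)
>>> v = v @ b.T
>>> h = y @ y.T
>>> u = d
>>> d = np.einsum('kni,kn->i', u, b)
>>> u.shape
(37, 3, 7)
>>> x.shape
(31, 5, 3)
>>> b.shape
(37, 3)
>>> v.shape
(5, 37)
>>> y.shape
(37, 17)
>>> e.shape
(3, 5)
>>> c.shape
(3, 5)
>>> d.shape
(7,)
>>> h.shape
(37, 37)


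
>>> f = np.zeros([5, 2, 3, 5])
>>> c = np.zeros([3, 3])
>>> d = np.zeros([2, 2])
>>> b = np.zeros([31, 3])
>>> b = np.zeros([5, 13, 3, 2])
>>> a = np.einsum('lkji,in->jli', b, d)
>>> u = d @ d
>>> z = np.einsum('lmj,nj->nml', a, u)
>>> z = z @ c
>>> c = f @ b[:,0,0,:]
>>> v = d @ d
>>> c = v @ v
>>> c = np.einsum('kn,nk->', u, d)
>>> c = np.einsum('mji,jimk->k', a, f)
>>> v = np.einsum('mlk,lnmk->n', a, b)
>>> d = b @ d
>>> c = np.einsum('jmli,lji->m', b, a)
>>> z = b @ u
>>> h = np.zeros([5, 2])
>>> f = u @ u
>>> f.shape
(2, 2)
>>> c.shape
(13,)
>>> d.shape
(5, 13, 3, 2)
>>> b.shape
(5, 13, 3, 2)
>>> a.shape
(3, 5, 2)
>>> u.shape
(2, 2)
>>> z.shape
(5, 13, 3, 2)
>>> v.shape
(13,)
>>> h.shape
(5, 2)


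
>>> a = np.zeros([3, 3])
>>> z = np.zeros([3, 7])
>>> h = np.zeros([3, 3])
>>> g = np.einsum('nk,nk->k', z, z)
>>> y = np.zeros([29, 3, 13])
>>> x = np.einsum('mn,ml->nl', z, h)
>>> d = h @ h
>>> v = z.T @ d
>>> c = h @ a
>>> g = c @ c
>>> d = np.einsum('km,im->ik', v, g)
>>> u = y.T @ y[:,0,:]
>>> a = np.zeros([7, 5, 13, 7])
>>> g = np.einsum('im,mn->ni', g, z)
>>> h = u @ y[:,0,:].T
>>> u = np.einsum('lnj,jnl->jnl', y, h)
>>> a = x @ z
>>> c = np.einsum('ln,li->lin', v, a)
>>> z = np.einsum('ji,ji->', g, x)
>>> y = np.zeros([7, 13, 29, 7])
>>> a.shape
(7, 7)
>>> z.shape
()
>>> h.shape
(13, 3, 29)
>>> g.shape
(7, 3)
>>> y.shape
(7, 13, 29, 7)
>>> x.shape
(7, 3)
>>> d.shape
(3, 7)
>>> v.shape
(7, 3)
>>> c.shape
(7, 7, 3)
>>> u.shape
(13, 3, 29)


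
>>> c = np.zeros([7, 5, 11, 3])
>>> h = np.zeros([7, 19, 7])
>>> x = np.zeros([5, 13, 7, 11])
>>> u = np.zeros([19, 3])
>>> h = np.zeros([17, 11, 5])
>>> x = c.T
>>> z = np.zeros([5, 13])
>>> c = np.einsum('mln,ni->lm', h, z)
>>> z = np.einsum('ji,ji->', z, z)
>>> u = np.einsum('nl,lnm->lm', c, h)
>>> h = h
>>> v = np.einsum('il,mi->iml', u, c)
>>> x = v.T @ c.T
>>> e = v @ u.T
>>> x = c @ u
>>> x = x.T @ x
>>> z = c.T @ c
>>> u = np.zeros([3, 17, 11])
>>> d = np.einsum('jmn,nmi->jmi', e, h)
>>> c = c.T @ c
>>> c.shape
(17, 17)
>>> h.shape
(17, 11, 5)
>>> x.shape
(5, 5)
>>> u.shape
(3, 17, 11)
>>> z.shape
(17, 17)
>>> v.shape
(17, 11, 5)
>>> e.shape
(17, 11, 17)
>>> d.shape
(17, 11, 5)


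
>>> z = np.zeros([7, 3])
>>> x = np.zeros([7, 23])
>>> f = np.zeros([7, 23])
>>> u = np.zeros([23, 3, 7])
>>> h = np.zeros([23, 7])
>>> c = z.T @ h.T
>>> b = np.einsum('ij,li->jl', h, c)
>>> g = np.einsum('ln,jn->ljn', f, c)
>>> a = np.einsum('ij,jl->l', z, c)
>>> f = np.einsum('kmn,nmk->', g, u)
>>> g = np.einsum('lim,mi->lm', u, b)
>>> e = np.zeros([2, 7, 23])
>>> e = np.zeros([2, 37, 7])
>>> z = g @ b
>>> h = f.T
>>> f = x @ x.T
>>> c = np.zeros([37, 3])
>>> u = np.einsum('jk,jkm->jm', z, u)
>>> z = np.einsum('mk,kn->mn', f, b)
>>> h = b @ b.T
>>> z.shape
(7, 3)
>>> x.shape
(7, 23)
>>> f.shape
(7, 7)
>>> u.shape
(23, 7)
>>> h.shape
(7, 7)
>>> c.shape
(37, 3)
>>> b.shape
(7, 3)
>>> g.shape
(23, 7)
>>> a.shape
(23,)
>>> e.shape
(2, 37, 7)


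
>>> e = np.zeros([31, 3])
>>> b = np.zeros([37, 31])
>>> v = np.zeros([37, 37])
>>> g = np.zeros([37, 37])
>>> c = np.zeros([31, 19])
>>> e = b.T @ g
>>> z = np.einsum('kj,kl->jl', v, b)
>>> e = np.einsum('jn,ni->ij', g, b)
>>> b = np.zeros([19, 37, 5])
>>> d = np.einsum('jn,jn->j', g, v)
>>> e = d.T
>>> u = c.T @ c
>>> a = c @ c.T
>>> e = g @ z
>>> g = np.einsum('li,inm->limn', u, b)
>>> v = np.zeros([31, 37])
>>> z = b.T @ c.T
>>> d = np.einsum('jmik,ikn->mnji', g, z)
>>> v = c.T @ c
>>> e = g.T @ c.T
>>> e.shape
(37, 5, 19, 31)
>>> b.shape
(19, 37, 5)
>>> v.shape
(19, 19)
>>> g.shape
(19, 19, 5, 37)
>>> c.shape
(31, 19)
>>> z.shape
(5, 37, 31)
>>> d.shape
(19, 31, 19, 5)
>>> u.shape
(19, 19)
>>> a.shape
(31, 31)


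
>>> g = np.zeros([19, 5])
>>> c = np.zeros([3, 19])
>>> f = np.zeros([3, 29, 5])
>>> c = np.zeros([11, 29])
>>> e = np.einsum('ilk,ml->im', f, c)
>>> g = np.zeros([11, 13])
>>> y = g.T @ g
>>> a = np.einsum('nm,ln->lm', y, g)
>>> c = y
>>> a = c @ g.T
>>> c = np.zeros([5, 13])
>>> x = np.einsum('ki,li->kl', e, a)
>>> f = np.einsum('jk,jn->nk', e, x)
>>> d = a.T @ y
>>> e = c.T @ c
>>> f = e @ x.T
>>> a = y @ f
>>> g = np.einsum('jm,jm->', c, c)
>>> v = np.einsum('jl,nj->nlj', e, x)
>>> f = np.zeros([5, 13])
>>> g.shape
()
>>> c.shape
(5, 13)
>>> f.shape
(5, 13)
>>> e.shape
(13, 13)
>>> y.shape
(13, 13)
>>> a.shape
(13, 3)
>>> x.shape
(3, 13)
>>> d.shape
(11, 13)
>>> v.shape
(3, 13, 13)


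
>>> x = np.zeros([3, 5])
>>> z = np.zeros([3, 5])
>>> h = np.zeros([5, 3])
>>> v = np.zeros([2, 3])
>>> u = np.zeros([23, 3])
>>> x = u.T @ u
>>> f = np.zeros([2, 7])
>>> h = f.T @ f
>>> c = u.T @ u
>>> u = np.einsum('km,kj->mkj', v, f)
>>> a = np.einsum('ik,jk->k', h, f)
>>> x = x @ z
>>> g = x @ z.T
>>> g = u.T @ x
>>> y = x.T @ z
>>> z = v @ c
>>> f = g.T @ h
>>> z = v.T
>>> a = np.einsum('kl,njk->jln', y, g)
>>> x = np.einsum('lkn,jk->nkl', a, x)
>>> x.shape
(7, 5, 2)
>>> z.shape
(3, 2)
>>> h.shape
(7, 7)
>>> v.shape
(2, 3)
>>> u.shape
(3, 2, 7)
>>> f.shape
(5, 2, 7)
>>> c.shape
(3, 3)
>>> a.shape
(2, 5, 7)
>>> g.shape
(7, 2, 5)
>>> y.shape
(5, 5)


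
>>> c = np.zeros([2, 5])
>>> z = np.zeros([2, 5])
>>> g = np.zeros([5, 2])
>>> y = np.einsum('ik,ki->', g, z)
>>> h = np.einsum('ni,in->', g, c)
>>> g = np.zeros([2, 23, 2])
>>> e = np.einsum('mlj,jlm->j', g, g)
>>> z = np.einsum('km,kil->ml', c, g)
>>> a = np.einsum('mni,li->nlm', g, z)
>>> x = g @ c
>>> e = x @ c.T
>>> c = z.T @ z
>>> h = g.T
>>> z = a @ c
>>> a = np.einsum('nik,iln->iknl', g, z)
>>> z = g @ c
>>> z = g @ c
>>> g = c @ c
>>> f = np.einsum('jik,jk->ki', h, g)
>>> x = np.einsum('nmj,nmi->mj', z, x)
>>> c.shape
(2, 2)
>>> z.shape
(2, 23, 2)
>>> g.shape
(2, 2)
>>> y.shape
()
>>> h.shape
(2, 23, 2)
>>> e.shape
(2, 23, 2)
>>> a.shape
(23, 2, 2, 5)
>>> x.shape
(23, 2)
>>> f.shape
(2, 23)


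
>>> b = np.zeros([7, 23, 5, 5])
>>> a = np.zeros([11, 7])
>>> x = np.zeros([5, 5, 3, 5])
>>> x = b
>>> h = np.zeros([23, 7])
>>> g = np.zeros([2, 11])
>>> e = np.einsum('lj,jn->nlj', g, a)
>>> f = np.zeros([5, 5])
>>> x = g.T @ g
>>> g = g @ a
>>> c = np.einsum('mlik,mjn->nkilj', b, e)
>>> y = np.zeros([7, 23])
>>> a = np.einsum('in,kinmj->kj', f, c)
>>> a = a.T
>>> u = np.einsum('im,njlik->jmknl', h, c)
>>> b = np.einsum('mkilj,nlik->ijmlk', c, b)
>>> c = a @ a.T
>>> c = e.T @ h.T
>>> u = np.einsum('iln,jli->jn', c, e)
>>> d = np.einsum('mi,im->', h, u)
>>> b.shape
(5, 2, 11, 23, 5)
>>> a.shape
(2, 11)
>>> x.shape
(11, 11)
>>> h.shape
(23, 7)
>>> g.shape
(2, 7)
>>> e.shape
(7, 2, 11)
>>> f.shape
(5, 5)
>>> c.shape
(11, 2, 23)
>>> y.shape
(7, 23)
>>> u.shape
(7, 23)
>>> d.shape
()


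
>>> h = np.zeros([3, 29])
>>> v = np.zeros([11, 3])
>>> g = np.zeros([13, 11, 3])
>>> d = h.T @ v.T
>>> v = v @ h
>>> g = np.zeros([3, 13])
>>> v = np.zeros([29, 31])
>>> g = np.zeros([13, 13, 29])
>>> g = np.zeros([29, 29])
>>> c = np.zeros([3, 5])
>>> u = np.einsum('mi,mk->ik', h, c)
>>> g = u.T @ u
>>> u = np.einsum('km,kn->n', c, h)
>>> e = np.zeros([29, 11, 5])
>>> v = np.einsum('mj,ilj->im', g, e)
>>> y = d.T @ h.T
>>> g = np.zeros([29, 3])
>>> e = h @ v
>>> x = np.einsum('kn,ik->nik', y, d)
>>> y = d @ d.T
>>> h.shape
(3, 29)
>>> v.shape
(29, 5)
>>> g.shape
(29, 3)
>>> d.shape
(29, 11)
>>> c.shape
(3, 5)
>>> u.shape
(29,)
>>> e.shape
(3, 5)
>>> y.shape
(29, 29)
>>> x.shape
(3, 29, 11)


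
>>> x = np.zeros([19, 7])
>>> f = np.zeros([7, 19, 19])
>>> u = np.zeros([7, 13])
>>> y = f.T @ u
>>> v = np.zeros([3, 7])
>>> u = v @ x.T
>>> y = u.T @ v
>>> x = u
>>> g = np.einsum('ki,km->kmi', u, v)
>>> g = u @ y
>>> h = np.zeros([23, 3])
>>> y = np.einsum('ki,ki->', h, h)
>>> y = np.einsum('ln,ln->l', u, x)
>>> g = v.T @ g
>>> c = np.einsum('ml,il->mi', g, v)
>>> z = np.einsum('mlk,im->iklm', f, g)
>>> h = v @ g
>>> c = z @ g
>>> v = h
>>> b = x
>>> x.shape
(3, 19)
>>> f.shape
(7, 19, 19)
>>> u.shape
(3, 19)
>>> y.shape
(3,)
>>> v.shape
(3, 7)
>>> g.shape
(7, 7)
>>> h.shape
(3, 7)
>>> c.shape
(7, 19, 19, 7)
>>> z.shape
(7, 19, 19, 7)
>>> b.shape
(3, 19)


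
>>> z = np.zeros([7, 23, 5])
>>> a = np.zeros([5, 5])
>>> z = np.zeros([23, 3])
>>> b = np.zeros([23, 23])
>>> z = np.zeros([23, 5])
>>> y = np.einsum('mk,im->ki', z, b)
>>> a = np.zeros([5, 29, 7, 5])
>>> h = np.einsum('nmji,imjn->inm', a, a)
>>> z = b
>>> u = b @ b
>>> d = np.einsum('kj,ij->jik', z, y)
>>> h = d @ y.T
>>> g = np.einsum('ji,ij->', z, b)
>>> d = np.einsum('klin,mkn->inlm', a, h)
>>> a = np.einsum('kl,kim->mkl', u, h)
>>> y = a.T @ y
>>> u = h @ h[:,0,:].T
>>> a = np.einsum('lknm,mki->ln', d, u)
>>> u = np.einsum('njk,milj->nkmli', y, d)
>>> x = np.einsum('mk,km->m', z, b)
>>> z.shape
(23, 23)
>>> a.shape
(7, 29)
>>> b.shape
(23, 23)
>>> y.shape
(23, 23, 23)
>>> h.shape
(23, 5, 5)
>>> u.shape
(23, 23, 7, 29, 5)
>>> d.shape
(7, 5, 29, 23)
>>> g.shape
()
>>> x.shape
(23,)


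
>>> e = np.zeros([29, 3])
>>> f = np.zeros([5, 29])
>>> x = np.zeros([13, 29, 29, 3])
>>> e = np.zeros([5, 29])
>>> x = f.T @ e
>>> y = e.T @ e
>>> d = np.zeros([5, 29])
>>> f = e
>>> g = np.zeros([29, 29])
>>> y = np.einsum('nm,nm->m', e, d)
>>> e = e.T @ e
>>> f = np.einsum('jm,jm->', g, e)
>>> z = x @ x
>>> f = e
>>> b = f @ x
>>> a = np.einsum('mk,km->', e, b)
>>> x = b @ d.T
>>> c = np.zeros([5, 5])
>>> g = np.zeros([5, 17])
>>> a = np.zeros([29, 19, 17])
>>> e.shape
(29, 29)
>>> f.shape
(29, 29)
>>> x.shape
(29, 5)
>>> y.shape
(29,)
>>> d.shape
(5, 29)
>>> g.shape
(5, 17)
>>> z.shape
(29, 29)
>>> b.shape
(29, 29)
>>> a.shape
(29, 19, 17)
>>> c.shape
(5, 5)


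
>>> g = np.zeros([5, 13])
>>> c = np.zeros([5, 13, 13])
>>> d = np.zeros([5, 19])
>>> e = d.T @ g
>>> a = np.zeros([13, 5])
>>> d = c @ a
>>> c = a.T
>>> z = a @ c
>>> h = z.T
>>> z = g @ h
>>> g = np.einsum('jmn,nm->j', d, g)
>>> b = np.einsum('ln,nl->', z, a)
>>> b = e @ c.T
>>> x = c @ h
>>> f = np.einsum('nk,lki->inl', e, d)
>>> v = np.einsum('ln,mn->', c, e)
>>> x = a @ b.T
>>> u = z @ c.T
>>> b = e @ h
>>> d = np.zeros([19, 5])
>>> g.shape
(5,)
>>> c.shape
(5, 13)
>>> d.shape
(19, 5)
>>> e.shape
(19, 13)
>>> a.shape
(13, 5)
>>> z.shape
(5, 13)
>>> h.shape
(13, 13)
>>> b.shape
(19, 13)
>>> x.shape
(13, 19)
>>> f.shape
(5, 19, 5)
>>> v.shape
()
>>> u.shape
(5, 5)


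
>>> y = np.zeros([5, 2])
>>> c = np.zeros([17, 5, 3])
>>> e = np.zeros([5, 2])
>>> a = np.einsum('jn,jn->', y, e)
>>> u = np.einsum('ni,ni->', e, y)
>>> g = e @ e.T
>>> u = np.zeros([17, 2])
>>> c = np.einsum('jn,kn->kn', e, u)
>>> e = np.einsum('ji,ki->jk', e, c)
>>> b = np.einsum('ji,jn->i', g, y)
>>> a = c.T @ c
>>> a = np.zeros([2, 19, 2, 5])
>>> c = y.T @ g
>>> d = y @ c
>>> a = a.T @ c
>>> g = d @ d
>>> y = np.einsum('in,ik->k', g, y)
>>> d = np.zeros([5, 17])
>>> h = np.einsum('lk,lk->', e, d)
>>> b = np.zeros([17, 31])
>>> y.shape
(2,)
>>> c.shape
(2, 5)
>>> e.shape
(5, 17)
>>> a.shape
(5, 2, 19, 5)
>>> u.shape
(17, 2)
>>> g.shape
(5, 5)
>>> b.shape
(17, 31)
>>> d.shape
(5, 17)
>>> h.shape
()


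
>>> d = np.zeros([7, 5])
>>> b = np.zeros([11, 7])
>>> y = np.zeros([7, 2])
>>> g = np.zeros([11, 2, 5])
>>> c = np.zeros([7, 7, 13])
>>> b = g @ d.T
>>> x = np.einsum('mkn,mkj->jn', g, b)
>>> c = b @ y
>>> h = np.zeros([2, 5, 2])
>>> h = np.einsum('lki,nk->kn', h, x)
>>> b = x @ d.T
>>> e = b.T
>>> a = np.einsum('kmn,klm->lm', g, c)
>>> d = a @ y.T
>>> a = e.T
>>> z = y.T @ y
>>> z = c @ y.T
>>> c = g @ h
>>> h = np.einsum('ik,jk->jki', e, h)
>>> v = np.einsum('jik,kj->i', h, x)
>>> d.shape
(2, 7)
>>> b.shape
(7, 7)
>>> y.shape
(7, 2)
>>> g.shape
(11, 2, 5)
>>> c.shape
(11, 2, 7)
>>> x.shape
(7, 5)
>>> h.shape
(5, 7, 7)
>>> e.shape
(7, 7)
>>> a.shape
(7, 7)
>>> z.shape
(11, 2, 7)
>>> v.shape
(7,)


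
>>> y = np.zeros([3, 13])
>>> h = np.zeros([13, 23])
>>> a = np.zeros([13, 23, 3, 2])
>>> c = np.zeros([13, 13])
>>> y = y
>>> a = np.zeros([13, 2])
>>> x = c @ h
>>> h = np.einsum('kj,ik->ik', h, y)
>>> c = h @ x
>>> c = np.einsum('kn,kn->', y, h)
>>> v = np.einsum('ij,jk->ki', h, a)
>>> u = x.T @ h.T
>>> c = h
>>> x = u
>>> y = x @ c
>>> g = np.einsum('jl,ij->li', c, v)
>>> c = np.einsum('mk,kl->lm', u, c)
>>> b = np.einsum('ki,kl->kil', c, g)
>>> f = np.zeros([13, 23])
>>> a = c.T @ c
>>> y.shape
(23, 13)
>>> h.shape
(3, 13)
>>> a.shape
(23, 23)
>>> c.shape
(13, 23)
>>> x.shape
(23, 3)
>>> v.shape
(2, 3)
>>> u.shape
(23, 3)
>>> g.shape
(13, 2)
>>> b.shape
(13, 23, 2)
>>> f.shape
(13, 23)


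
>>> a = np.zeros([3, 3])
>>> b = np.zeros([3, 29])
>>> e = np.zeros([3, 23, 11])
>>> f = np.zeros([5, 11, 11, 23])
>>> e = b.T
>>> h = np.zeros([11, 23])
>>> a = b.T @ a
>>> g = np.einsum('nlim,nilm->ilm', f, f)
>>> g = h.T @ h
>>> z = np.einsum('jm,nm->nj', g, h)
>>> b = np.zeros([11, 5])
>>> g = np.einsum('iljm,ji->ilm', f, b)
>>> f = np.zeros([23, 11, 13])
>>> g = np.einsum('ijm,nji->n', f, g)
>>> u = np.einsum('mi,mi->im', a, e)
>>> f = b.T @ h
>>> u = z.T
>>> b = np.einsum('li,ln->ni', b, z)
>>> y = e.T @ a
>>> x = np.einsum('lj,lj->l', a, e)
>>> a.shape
(29, 3)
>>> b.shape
(23, 5)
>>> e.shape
(29, 3)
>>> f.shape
(5, 23)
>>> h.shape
(11, 23)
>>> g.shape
(5,)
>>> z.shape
(11, 23)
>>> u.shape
(23, 11)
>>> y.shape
(3, 3)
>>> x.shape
(29,)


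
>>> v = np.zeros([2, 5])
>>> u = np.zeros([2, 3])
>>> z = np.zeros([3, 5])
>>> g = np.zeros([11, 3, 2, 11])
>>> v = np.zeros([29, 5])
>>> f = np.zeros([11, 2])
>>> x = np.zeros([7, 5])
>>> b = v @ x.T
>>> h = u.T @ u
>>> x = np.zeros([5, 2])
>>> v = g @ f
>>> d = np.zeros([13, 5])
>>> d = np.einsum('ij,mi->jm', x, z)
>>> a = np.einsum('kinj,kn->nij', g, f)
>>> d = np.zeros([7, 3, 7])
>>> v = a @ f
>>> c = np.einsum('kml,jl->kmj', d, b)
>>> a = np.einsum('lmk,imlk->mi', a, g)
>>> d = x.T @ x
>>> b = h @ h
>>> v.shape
(2, 3, 2)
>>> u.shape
(2, 3)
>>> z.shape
(3, 5)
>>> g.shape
(11, 3, 2, 11)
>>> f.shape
(11, 2)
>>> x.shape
(5, 2)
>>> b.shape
(3, 3)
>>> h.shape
(3, 3)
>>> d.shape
(2, 2)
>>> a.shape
(3, 11)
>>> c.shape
(7, 3, 29)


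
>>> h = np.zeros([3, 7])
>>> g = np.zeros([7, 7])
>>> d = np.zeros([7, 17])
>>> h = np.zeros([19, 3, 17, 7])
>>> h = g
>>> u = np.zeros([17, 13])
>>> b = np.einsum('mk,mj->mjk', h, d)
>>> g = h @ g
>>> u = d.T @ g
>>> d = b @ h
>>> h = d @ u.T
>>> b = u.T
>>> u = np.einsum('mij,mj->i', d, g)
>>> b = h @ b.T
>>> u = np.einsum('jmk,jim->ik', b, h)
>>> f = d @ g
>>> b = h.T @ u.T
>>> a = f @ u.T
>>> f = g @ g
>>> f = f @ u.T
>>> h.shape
(7, 17, 17)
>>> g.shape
(7, 7)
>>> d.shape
(7, 17, 7)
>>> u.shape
(17, 7)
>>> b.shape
(17, 17, 17)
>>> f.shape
(7, 17)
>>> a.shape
(7, 17, 17)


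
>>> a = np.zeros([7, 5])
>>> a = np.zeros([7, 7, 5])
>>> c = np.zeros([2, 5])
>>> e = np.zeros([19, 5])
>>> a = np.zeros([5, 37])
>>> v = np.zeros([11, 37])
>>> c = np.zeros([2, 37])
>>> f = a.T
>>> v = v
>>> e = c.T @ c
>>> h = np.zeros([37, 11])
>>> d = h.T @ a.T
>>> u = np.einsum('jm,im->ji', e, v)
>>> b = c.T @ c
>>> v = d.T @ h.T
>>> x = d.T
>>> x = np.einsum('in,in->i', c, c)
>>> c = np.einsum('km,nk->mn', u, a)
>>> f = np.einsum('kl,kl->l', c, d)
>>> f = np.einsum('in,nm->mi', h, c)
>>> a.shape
(5, 37)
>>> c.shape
(11, 5)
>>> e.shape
(37, 37)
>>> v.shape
(5, 37)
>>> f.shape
(5, 37)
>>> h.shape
(37, 11)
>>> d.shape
(11, 5)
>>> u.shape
(37, 11)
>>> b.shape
(37, 37)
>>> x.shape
(2,)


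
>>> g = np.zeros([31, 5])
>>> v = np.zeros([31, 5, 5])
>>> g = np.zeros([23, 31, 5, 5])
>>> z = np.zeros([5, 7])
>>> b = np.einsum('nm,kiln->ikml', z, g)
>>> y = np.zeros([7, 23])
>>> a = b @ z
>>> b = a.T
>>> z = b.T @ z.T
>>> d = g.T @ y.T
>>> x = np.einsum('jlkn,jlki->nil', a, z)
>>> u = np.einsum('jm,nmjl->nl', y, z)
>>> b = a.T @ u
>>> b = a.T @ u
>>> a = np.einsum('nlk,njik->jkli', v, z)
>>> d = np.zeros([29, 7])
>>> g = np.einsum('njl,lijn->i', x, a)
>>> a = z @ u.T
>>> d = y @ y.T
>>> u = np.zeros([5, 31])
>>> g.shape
(5,)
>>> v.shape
(31, 5, 5)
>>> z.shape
(31, 23, 7, 5)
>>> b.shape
(7, 7, 23, 5)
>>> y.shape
(7, 23)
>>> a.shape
(31, 23, 7, 31)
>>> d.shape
(7, 7)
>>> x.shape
(7, 5, 23)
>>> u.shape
(5, 31)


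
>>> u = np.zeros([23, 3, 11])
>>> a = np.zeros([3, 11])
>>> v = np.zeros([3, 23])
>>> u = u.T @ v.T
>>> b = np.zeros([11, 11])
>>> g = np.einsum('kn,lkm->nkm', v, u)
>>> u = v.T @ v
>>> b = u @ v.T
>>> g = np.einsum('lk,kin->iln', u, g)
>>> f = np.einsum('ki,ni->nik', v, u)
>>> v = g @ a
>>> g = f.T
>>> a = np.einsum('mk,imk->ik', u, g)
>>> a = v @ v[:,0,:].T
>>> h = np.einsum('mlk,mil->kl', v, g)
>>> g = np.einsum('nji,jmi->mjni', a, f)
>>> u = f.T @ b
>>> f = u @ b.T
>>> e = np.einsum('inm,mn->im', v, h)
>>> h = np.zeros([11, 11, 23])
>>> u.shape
(3, 23, 3)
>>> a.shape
(3, 23, 3)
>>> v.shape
(3, 23, 11)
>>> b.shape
(23, 3)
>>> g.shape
(23, 23, 3, 3)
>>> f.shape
(3, 23, 23)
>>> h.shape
(11, 11, 23)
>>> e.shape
(3, 11)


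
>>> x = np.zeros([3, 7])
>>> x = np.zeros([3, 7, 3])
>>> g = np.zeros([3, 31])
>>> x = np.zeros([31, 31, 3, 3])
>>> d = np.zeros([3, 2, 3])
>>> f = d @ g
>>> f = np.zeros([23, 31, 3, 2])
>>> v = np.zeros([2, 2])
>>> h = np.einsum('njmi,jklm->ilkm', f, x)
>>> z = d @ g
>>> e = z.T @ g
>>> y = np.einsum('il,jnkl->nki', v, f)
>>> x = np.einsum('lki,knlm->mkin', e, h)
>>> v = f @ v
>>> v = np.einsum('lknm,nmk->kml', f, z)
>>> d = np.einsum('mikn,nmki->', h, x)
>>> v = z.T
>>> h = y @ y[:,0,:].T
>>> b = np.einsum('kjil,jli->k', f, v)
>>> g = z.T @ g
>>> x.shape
(3, 2, 31, 3)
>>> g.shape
(31, 2, 31)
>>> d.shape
()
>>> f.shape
(23, 31, 3, 2)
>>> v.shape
(31, 2, 3)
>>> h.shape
(31, 3, 31)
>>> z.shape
(3, 2, 31)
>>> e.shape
(31, 2, 31)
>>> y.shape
(31, 3, 2)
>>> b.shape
(23,)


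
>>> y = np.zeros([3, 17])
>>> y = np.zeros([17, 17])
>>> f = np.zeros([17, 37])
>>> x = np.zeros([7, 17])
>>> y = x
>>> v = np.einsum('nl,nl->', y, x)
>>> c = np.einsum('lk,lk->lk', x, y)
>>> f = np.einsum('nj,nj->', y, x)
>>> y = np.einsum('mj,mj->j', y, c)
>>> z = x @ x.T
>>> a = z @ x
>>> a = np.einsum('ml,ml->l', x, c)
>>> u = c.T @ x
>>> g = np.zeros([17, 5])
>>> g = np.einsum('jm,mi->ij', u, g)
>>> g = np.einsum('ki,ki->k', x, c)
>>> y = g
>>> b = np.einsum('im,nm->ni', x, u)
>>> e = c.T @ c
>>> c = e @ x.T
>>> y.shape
(7,)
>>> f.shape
()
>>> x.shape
(7, 17)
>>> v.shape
()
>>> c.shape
(17, 7)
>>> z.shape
(7, 7)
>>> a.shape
(17,)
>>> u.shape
(17, 17)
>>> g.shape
(7,)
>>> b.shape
(17, 7)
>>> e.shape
(17, 17)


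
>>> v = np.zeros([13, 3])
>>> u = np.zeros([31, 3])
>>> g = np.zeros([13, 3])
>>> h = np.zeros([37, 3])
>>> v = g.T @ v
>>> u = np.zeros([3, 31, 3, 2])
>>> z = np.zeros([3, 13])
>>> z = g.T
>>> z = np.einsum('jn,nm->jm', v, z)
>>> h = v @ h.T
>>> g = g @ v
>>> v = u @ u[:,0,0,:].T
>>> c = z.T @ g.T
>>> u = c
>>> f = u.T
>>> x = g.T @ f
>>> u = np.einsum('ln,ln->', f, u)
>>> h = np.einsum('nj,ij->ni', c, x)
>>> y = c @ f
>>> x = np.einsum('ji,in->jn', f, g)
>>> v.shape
(3, 31, 3, 3)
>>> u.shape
()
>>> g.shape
(13, 3)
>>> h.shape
(13, 3)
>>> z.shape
(3, 13)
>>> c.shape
(13, 13)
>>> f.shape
(13, 13)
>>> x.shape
(13, 3)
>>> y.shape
(13, 13)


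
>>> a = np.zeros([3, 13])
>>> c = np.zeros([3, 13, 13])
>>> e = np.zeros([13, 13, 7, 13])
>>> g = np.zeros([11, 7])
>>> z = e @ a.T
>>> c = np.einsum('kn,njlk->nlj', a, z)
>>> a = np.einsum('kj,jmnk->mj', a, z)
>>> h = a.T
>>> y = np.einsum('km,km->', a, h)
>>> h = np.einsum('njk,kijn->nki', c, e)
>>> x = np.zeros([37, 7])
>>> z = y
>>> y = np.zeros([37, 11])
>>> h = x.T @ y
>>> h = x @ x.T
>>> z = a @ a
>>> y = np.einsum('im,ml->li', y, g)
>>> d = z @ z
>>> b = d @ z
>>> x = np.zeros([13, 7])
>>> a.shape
(13, 13)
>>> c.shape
(13, 7, 13)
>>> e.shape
(13, 13, 7, 13)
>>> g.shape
(11, 7)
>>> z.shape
(13, 13)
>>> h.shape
(37, 37)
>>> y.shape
(7, 37)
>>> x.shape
(13, 7)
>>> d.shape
(13, 13)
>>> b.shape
(13, 13)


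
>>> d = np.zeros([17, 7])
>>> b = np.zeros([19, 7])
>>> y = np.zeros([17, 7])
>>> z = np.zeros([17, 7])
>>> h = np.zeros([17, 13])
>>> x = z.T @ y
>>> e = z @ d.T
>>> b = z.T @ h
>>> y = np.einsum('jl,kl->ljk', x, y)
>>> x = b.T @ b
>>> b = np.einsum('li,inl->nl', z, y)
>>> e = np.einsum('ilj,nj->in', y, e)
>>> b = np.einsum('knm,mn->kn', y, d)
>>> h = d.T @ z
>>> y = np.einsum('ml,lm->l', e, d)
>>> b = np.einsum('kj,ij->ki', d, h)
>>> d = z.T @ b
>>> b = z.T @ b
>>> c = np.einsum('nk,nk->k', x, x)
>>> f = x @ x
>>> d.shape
(7, 7)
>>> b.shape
(7, 7)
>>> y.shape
(17,)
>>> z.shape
(17, 7)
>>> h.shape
(7, 7)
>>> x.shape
(13, 13)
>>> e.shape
(7, 17)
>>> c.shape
(13,)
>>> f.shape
(13, 13)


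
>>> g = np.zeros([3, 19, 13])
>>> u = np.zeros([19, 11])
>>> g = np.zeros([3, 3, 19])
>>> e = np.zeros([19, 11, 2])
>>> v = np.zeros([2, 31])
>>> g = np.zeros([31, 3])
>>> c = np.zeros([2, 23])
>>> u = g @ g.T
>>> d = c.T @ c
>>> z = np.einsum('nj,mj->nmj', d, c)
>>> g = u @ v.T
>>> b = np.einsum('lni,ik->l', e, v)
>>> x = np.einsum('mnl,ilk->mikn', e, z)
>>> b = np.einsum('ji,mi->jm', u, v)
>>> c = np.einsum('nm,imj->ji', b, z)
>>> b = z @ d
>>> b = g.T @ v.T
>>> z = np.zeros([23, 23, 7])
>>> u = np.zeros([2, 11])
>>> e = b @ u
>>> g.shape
(31, 2)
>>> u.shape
(2, 11)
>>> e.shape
(2, 11)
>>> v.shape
(2, 31)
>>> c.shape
(23, 23)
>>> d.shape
(23, 23)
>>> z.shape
(23, 23, 7)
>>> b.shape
(2, 2)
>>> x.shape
(19, 23, 23, 11)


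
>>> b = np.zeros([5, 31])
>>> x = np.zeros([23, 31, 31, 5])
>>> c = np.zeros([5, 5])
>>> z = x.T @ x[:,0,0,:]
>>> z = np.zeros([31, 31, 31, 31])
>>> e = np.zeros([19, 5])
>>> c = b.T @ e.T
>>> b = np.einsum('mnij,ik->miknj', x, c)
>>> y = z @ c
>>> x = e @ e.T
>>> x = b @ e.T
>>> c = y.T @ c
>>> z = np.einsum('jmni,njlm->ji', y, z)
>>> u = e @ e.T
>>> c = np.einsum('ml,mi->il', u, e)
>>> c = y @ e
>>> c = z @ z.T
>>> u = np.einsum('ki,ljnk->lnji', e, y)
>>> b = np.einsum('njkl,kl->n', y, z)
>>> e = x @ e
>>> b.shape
(31,)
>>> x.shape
(23, 31, 19, 31, 19)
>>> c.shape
(31, 31)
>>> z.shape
(31, 19)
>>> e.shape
(23, 31, 19, 31, 5)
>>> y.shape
(31, 31, 31, 19)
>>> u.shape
(31, 31, 31, 5)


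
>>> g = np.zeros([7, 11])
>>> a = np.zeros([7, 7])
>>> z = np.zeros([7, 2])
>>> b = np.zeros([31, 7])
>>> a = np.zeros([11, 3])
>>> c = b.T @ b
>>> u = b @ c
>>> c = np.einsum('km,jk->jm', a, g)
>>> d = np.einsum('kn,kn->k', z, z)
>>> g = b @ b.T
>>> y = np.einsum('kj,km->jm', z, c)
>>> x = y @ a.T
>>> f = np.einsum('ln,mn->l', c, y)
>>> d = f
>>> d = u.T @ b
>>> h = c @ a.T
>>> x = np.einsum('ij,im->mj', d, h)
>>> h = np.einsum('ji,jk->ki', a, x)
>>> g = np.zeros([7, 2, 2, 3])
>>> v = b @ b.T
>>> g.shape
(7, 2, 2, 3)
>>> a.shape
(11, 3)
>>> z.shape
(7, 2)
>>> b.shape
(31, 7)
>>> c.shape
(7, 3)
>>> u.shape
(31, 7)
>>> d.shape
(7, 7)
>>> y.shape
(2, 3)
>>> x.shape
(11, 7)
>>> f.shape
(7,)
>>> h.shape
(7, 3)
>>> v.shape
(31, 31)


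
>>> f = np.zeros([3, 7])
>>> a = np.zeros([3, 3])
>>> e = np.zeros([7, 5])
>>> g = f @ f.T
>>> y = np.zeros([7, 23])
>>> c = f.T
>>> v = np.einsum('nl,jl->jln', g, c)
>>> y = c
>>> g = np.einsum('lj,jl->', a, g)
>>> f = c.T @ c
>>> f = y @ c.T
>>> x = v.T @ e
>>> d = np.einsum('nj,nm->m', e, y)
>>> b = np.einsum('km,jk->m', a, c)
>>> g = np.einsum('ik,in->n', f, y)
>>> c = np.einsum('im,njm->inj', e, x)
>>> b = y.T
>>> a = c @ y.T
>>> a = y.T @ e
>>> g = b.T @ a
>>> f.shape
(7, 7)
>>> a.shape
(3, 5)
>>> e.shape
(7, 5)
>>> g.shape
(7, 5)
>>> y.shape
(7, 3)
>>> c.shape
(7, 3, 3)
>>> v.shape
(7, 3, 3)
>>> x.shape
(3, 3, 5)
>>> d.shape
(3,)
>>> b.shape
(3, 7)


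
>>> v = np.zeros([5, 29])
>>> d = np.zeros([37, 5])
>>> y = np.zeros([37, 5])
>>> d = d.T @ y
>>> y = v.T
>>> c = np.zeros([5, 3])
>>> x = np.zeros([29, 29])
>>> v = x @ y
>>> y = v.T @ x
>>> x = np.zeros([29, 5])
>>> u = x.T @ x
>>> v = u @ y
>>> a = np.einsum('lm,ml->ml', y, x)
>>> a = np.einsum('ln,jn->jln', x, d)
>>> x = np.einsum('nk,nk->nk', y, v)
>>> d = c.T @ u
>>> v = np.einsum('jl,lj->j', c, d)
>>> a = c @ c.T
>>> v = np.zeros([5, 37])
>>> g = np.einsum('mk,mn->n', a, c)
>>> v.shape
(5, 37)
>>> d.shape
(3, 5)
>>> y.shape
(5, 29)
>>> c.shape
(5, 3)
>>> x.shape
(5, 29)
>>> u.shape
(5, 5)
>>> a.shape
(5, 5)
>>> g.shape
(3,)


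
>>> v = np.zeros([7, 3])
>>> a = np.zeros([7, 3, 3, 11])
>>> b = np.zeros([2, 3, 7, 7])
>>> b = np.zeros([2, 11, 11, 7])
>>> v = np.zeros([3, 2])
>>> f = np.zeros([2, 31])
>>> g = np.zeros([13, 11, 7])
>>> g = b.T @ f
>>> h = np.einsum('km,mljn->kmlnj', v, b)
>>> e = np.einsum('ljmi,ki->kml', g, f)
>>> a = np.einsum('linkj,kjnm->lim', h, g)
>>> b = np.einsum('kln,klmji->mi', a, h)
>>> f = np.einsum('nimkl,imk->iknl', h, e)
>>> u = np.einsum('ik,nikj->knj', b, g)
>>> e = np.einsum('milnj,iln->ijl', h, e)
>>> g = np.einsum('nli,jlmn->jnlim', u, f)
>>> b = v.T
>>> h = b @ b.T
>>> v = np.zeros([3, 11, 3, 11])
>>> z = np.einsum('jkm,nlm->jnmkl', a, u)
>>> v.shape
(3, 11, 3, 11)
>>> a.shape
(3, 2, 31)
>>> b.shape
(2, 3)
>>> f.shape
(2, 7, 3, 11)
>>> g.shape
(2, 11, 7, 31, 3)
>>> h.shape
(2, 2)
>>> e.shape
(2, 11, 11)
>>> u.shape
(11, 7, 31)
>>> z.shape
(3, 11, 31, 2, 7)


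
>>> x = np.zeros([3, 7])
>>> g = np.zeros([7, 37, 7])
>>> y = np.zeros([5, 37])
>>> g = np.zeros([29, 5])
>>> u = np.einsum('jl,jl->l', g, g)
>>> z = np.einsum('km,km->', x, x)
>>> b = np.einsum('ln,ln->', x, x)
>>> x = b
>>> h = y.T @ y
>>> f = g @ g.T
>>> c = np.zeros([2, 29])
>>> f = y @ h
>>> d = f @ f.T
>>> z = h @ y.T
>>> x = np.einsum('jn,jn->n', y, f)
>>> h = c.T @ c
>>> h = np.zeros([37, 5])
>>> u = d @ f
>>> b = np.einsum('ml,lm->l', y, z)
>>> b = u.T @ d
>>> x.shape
(37,)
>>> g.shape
(29, 5)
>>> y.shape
(5, 37)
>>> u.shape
(5, 37)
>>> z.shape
(37, 5)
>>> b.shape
(37, 5)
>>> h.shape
(37, 5)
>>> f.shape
(5, 37)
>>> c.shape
(2, 29)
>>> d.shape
(5, 5)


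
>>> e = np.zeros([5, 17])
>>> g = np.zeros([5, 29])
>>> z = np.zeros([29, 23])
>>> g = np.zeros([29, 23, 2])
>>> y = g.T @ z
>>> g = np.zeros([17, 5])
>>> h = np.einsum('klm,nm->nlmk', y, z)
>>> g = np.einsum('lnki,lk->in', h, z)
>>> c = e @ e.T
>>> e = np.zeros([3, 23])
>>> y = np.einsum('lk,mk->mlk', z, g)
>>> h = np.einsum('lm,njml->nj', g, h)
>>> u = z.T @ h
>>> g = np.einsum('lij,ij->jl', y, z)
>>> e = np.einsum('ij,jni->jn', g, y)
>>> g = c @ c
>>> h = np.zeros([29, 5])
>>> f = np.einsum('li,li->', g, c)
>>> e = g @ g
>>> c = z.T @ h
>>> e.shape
(5, 5)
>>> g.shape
(5, 5)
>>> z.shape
(29, 23)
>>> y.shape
(2, 29, 23)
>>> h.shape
(29, 5)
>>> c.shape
(23, 5)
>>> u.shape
(23, 23)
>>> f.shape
()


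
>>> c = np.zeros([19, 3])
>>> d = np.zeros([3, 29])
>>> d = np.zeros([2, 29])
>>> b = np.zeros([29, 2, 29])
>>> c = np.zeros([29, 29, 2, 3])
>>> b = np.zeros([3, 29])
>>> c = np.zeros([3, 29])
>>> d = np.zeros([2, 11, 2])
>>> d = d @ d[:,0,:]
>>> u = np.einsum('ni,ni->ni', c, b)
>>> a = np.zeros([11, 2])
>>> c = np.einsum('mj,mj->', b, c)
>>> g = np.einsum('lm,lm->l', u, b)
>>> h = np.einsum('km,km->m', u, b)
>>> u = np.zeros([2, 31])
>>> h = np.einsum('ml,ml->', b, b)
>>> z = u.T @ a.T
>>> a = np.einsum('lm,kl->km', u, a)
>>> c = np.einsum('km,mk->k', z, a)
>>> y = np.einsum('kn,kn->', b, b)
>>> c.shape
(31,)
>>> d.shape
(2, 11, 2)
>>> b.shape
(3, 29)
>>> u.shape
(2, 31)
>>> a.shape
(11, 31)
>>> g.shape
(3,)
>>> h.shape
()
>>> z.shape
(31, 11)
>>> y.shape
()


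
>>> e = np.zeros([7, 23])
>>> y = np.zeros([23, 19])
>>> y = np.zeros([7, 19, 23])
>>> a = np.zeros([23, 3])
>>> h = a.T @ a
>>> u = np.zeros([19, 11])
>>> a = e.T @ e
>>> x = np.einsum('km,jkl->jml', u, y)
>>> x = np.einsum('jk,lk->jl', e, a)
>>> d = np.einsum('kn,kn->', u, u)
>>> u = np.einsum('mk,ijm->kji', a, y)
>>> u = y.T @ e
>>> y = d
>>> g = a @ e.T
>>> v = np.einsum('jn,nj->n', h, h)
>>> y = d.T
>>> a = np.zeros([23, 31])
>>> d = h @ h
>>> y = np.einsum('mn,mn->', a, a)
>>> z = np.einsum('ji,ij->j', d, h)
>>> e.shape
(7, 23)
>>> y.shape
()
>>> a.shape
(23, 31)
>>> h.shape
(3, 3)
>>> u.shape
(23, 19, 23)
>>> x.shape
(7, 23)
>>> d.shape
(3, 3)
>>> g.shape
(23, 7)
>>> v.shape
(3,)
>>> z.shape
(3,)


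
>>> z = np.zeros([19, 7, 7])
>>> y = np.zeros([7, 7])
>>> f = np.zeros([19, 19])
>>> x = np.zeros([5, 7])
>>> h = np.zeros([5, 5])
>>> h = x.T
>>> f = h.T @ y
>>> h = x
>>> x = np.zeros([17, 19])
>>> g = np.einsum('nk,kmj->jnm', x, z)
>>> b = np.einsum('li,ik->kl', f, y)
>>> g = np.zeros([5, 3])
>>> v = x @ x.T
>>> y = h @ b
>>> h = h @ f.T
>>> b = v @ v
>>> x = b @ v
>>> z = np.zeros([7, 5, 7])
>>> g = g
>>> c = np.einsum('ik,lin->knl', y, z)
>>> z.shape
(7, 5, 7)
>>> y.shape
(5, 5)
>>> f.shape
(5, 7)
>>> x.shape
(17, 17)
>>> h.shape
(5, 5)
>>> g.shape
(5, 3)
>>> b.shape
(17, 17)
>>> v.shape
(17, 17)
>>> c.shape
(5, 7, 7)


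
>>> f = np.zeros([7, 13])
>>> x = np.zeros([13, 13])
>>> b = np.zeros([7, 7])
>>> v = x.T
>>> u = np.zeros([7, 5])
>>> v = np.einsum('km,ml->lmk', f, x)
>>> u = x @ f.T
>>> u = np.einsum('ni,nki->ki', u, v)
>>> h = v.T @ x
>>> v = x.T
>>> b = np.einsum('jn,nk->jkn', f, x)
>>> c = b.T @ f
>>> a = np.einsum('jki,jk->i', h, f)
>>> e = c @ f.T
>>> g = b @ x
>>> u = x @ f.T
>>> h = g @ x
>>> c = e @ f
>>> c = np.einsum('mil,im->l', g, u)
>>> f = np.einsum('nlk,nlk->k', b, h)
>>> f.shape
(13,)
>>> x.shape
(13, 13)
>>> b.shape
(7, 13, 13)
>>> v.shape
(13, 13)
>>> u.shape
(13, 7)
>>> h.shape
(7, 13, 13)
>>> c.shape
(13,)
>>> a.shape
(13,)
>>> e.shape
(13, 13, 7)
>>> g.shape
(7, 13, 13)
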